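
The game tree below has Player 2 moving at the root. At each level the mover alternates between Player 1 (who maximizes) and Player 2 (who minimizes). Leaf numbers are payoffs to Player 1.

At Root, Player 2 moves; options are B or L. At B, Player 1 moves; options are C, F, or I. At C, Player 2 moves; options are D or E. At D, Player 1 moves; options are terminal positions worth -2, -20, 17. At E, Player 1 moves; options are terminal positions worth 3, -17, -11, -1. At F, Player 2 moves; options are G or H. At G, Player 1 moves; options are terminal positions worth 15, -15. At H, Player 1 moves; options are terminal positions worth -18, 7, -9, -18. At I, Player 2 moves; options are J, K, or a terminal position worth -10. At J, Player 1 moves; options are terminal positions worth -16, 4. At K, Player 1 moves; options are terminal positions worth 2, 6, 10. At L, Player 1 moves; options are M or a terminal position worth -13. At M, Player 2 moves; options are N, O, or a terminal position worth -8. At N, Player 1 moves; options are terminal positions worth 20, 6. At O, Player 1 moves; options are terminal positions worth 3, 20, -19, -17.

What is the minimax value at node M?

-8

N: max(20, 6) = 20
O: max(3, 20, -19, -17) = 20
M: min(20, 20, -8) = -8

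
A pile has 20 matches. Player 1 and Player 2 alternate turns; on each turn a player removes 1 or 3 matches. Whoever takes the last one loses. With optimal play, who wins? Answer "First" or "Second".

First

Compute winning (W) and losing (L) positions by backward induction:
i:   0  1  2  3  4  5  6  7  8  9 10 11 12 13 14 15 16 17 18 19 20
     W  L  W  L  W  L  W  L  W  L  W  L  W  L  W  L  W  L  W  L  W
Position 20 is W, so the first player wins.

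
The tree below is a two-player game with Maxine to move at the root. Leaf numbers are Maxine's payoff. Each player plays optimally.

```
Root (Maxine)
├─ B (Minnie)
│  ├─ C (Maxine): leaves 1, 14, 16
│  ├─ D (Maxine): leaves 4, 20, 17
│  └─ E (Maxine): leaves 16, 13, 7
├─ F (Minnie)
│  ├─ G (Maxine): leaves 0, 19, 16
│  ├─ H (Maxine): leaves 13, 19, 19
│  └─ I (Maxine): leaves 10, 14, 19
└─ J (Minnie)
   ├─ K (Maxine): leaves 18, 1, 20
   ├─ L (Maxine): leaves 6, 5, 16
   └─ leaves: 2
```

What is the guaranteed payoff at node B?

C: max(1, 14, 16) = 16
D: max(4, 20, 17) = 20
E: max(16, 13, 7) = 16
B: min(16, 20, 16) = 16

16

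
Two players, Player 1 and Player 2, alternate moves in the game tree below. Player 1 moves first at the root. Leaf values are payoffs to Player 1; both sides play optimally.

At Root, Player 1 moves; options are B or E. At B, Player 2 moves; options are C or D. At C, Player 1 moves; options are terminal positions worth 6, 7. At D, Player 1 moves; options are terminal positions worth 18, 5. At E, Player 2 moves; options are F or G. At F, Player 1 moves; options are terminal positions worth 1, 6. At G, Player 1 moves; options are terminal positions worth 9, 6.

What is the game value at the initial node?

7

C (Player 1): max(6, 7) = 7
D (Player 1): max(18, 5) = 18
B (Player 2): min(7, 18) = 7
F (Player 1): max(1, 6) = 6
G (Player 1): max(9, 6) = 9
E (Player 2): min(6, 9) = 6
Root (Player 1): max(7, 6) = 7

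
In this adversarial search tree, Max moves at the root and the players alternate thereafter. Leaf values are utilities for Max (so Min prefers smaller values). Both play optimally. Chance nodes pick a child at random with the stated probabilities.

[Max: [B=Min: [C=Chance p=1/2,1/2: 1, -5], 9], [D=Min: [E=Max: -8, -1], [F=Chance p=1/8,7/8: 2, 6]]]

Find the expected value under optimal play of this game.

-1

C (Chance): 1/2·1 + 1/2·-5 = -2
B (Min): min(-2, 9) = -2
E (Max): max(-8, -1) = -1
F (Chance): 1/8·2 + 7/8·6 = 5.5
D (Min): min(-1, 5.5) = -1
Root (Max): max(-2, -1) = -1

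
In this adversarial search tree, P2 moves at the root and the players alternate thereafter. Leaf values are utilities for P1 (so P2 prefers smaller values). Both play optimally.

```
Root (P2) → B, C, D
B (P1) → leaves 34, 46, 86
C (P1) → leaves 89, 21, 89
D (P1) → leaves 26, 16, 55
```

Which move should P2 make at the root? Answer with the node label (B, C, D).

B (P1): max(34, 46, 86) = 86
C (P1): max(89, 21, 89) = 89
D (P1): max(26, 16, 55) = 55
Root (P2): min(86, 89, 55) = 55
P2 picks the child with the lowest value: D (value 55).

D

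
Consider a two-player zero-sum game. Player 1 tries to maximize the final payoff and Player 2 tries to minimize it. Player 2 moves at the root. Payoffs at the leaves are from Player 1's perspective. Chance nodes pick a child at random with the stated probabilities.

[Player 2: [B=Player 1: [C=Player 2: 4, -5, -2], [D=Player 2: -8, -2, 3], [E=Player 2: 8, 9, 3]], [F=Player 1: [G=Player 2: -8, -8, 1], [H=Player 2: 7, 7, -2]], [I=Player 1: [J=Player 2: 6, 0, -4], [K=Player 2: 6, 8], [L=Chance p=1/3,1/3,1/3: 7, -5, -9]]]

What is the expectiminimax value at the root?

-2

C (Player 2): min(4, -5, -2) = -5
D (Player 2): min(-8, -2, 3) = -8
E (Player 2): min(8, 9, 3) = 3
B (Player 1): max(-5, -8, 3) = 3
G (Player 2): min(-8, -8, 1) = -8
H (Player 2): min(7, 7, -2) = -2
F (Player 1): max(-8, -2) = -2
J (Player 2): min(6, 0, -4) = -4
K (Player 2): min(6, 8) = 6
L (Chance): 1/3·7 + 1/3·-5 + 1/3·-9 = -2.33
I (Player 1): max(-4, 6, -2.33) = 6
Root (Player 2): min(3, -2, 6) = -2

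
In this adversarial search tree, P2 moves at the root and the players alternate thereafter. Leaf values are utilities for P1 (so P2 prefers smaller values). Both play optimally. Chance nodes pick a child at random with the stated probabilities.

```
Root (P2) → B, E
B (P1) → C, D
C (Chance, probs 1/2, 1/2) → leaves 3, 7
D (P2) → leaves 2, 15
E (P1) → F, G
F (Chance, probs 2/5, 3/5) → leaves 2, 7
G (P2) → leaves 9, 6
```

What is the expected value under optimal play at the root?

C (Chance): 1/2·3 + 1/2·7 = 5
D (P2): min(2, 15) = 2
B (P1): max(5, 2) = 5
F (Chance): 2/5·2 + 3/5·7 = 5
G (P2): min(9, 6) = 6
E (P1): max(5, 6) = 6
Root (P2): min(5, 6) = 5

5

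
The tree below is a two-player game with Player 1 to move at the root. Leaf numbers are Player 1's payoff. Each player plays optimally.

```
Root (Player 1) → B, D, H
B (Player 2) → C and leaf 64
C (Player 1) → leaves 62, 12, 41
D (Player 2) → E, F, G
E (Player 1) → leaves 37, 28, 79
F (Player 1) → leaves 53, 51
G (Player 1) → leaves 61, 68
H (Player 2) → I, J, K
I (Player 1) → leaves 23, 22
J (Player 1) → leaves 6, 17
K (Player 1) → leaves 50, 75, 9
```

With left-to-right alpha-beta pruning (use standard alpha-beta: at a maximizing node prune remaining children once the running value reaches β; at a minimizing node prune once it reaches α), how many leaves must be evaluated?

11

C [α=-∞,β=+∞]: v=62
B [α=-∞,β=+∞]: v=62
E [α=62,β=+∞]: v=79
F [α=62,β=79]: v=53
D [α=62,β=+∞]: v=53 after child 2 ≤ α → α-cutoff, skip 1
I [α=62,β=+∞]: v=23
H [α=62,β=+∞]: v=23 after child 1 ≤ α → α-cutoff, skip 2
Root [α=-∞,β=+∞]: v=62
Leaves evaluated: 11 of 18.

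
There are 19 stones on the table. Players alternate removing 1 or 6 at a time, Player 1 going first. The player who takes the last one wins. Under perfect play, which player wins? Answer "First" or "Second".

First

W/L table (W = player to move can force a win):
i:   0  1  2  3  4  5  6  7  8  9 10 11 12 13 14 15 16 17 18 19
     L  W  L  W  L  W  W  L  W  L  W  L  W  W  L  W  L  W  L  W
Position 19 is W, so the first player wins.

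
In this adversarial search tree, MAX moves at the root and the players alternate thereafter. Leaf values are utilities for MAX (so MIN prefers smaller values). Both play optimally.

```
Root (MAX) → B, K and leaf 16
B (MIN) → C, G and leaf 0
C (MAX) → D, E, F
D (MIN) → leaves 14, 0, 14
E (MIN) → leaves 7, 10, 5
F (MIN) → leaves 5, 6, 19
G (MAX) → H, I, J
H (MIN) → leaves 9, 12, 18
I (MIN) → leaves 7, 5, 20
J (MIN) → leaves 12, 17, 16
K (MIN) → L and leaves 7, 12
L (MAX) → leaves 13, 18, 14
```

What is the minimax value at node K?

7

L: max(13, 18, 14) = 18
K: min(18, 7, 12) = 7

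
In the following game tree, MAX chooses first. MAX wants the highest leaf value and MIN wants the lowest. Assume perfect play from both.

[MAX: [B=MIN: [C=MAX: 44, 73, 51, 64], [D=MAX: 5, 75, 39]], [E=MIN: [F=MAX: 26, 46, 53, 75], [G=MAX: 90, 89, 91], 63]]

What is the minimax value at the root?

73

C (MAX): max(44, 73, 51, 64) = 73
D (MAX): max(5, 75, 39) = 75
B (MIN): min(73, 75) = 73
F (MAX): max(26, 46, 53, 75) = 75
G (MAX): max(90, 89, 91) = 91
E (MIN): min(75, 91, 63) = 63
Root (MAX): max(73, 63) = 73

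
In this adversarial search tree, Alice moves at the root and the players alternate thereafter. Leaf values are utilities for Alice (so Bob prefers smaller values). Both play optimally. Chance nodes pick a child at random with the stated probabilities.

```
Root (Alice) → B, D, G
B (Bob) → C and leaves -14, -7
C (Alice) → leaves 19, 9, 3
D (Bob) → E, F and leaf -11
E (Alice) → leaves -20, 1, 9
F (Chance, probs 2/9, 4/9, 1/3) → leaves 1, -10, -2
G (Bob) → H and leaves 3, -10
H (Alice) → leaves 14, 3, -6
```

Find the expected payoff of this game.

C (Alice): max(19, 9, 3) = 19
B (Bob): min(19, -14, -7) = -14
E (Alice): max(-20, 1, 9) = 9
F (Chance): 2/9·1 + 4/9·-10 + 1/3·-2 = -4.89
D (Bob): min(9, -4.89, -11) = -11
H (Alice): max(14, 3, -6) = 14
G (Bob): min(14, 3, -10) = -10
Root (Alice): max(-14, -11, -10) = -10

-10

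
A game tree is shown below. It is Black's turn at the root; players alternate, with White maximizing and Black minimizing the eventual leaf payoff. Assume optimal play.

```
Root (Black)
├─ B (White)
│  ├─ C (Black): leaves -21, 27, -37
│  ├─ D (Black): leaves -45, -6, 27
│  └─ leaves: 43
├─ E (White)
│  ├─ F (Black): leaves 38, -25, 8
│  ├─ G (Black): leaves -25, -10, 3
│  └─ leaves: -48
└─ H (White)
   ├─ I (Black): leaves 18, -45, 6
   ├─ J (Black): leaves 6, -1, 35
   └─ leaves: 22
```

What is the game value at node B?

C: min(-21, 27, -37) = -37
D: min(-45, -6, 27) = -45
B: max(-37, -45, 43) = 43

43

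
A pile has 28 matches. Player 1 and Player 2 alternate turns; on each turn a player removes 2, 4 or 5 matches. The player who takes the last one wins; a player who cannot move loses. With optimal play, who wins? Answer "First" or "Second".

Second

Mark each pile size as W (mover wins) or L (mover loses):
i:   0  1  2  3  4  5  6  7  8  9 10 11 12 13 14 15 16 17 18 19 20 21 22 23 24 25 26 27 28
     L  L  W  W  W  W  W  L  L  W  W  W  W  W  L  L  W  W  W  W  W  L  L  W  W  W  W  W  L
Position 28 is L, so the second player wins.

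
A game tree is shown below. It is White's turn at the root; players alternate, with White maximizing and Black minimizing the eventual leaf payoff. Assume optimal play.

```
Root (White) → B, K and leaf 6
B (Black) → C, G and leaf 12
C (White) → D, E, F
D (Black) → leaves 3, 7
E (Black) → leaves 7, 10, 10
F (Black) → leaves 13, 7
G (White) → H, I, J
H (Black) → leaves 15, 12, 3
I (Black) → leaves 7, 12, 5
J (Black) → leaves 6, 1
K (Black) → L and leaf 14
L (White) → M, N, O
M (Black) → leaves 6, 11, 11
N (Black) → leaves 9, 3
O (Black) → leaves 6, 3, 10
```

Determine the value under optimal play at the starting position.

6

D (Black): min(3, 7) = 3
E (Black): min(7, 10, 10) = 7
F (Black): min(13, 7) = 7
C (White): max(3, 7, 7) = 7
H (Black): min(15, 12, 3) = 3
I (Black): min(7, 12, 5) = 5
J (Black): min(6, 1) = 1
G (White): max(3, 5, 1) = 5
B (Black): min(7, 5, 12) = 5
M (Black): min(6, 11, 11) = 6
N (Black): min(9, 3) = 3
O (Black): min(6, 3, 10) = 3
L (White): max(6, 3, 3) = 6
K (Black): min(6, 14) = 6
Root (White): max(5, 6, 6) = 6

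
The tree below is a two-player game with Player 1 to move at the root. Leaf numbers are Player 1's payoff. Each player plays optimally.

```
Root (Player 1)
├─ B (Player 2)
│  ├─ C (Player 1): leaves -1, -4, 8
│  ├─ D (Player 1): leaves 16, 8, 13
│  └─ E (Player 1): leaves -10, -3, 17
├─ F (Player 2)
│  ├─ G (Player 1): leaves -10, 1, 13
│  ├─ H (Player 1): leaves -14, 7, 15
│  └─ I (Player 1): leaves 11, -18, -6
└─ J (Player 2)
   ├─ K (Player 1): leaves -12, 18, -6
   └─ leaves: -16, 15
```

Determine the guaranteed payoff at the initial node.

11

C (Player 1): max(-1, -4, 8) = 8
D (Player 1): max(16, 8, 13) = 16
E (Player 1): max(-10, -3, 17) = 17
B (Player 2): min(8, 16, 17) = 8
G (Player 1): max(-10, 1, 13) = 13
H (Player 1): max(-14, 7, 15) = 15
I (Player 1): max(11, -18, -6) = 11
F (Player 2): min(13, 15, 11) = 11
K (Player 1): max(-12, 18, -6) = 18
J (Player 2): min(18, -16, 15) = -16
Root (Player 1): max(8, 11, -16) = 11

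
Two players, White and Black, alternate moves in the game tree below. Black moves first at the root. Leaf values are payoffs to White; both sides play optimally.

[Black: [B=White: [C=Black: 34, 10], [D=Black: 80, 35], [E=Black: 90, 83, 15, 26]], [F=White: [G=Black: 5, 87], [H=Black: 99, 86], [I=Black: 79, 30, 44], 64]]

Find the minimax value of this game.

C (Black): min(34, 10) = 10
D (Black): min(80, 35) = 35
E (Black): min(90, 83, 15, 26) = 15
B (White): max(10, 35, 15) = 35
G (Black): min(5, 87) = 5
H (Black): min(99, 86) = 86
I (Black): min(79, 30, 44) = 30
F (White): max(5, 86, 30, 64) = 86
Root (Black): min(35, 86) = 35

35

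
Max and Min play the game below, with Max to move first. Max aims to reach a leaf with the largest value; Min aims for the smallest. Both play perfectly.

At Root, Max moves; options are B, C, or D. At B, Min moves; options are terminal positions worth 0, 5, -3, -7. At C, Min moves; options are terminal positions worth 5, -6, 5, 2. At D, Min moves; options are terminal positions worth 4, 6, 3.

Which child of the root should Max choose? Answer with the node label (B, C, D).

B (Min): min(0, 5, -3, -7) = -7
C (Min): min(5, -6, 5, 2) = -6
D (Min): min(4, 6, 3) = 3
Root (Max): max(-7, -6, 3) = 3
Max picks the child with the highest value: D (value 3).

D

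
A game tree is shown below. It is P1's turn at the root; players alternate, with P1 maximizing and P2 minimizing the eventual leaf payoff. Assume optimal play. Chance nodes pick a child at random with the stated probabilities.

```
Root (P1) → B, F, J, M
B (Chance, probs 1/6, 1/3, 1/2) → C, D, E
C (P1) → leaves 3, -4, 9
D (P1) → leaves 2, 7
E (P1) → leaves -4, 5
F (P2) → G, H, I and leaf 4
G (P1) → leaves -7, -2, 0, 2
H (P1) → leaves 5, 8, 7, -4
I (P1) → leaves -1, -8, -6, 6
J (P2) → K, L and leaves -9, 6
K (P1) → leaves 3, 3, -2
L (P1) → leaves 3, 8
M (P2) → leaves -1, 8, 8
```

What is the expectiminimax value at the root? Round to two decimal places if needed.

6.33

C (P1): max(3, -4, 9) = 9
D (P1): max(2, 7) = 7
E (P1): max(-4, 5) = 5
B (Chance): 1/6·9 + 1/3·7 + 1/2·5 = 6.33
G (P1): max(-7, -2, 0, 2) = 2
H (P1): max(5, 8, 7, -4) = 8
I (P1): max(-1, -8, -6, 6) = 6
F (P2): min(2, 8, 6, 4) = 2
K (P1): max(3, 3, -2) = 3
L (P1): max(3, 8) = 8
J (P2): min(3, 8, -9, 6) = -9
M (P2): min(-1, 8, 8) = -1
Root (P1): max(6.33, 2, -9, -1) = 6.33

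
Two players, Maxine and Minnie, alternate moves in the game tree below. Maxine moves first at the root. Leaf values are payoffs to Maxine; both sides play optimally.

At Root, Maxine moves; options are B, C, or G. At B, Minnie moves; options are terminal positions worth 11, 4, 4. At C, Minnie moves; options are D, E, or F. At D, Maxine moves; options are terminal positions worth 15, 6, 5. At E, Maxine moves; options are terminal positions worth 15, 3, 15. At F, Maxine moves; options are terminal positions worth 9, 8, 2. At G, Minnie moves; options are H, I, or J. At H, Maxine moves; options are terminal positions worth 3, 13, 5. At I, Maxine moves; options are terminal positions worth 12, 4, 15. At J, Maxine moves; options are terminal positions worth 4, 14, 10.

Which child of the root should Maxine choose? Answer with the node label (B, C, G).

B (Minnie): min(11, 4, 4) = 4
D (Maxine): max(15, 6, 5) = 15
E (Maxine): max(15, 3, 15) = 15
F (Maxine): max(9, 8, 2) = 9
C (Minnie): min(15, 15, 9) = 9
H (Maxine): max(3, 13, 5) = 13
I (Maxine): max(12, 4, 15) = 15
J (Maxine): max(4, 14, 10) = 14
G (Minnie): min(13, 15, 14) = 13
Root (Maxine): max(4, 9, 13) = 13
Maxine picks the child with the highest value: G (value 13).

G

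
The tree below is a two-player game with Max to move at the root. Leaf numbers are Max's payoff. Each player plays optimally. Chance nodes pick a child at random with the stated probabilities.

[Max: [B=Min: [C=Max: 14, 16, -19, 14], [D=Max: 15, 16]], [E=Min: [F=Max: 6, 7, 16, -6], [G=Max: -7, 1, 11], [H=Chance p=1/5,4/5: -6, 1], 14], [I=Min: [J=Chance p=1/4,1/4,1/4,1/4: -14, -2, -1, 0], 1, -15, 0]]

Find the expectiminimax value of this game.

C (Max): max(14, 16, -19, 14) = 16
D (Max): max(15, 16) = 16
B (Min): min(16, 16) = 16
F (Max): max(6, 7, 16, -6) = 16
G (Max): max(-7, 1, 11) = 11
H (Chance): 1/5·-6 + 4/5·1 = -0.4
E (Min): min(16, 11, -0.4, 14) = -0.4
J (Chance): 1/4·-14 + 1/4·-2 + 1/4·-1 + 1/4·0 = -4.25
I (Min): min(-4.25, 1, -15, 0) = -15
Root (Max): max(16, -0.4, -15) = 16

16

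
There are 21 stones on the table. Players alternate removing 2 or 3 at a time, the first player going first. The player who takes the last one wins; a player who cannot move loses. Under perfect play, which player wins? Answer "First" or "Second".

W/L table (W = player to move can force a win):
i:   0  1  2  3  4  5  6  7  8  9 10 11 12 13 14 15 16 17 18 19 20 21
     L  L  W  W  W  L  L  W  W  W  L  L  W  W  W  L  L  W  W  W  L  L
Position 21 is L, so the second player wins.

Second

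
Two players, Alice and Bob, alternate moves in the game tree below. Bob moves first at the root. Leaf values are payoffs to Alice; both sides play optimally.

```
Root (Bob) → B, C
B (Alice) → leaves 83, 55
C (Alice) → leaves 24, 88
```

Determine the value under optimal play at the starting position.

B (Alice): max(83, 55) = 83
C (Alice): max(24, 88) = 88
Root (Bob): min(83, 88) = 83

83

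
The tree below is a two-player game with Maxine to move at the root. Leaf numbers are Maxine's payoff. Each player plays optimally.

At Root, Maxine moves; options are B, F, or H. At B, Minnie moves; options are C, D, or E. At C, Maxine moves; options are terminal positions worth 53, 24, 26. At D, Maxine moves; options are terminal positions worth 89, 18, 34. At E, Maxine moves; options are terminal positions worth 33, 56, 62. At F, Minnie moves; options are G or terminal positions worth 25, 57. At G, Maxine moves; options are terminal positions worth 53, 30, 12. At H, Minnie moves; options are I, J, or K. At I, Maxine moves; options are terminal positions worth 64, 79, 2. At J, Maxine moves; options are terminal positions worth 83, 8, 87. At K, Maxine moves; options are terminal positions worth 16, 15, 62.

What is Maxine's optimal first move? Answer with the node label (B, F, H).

C (Maxine): max(53, 24, 26) = 53
D (Maxine): max(89, 18, 34) = 89
E (Maxine): max(33, 56, 62) = 62
B (Minnie): min(53, 89, 62) = 53
G (Maxine): max(53, 30, 12) = 53
F (Minnie): min(53, 25, 57) = 25
I (Maxine): max(64, 79, 2) = 79
J (Maxine): max(83, 8, 87) = 87
K (Maxine): max(16, 15, 62) = 62
H (Minnie): min(79, 87, 62) = 62
Root (Maxine): max(53, 25, 62) = 62
Maxine picks the child with the highest value: H (value 62).

H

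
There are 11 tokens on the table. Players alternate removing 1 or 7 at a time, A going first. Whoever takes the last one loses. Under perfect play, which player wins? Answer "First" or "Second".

Second

Mark each pile size as W (mover wins) or L (mover loses):
i:   0  1  2  3  4  5  6  7  8  9 10 11
     W  L  W  L  W  L  W  L  W  L  W  L
Position 11 is L, so the second player wins.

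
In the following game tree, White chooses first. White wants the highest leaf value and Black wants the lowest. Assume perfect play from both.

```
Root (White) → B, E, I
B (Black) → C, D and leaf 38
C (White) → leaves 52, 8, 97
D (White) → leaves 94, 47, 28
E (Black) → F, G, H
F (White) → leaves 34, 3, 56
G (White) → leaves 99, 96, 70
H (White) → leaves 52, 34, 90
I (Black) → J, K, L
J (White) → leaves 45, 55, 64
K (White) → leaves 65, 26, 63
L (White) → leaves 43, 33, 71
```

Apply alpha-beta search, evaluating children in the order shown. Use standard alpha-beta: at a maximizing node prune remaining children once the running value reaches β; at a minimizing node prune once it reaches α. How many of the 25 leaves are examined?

C [α=-∞,β=+∞]: v=97
D [α=-∞,β=97]: v=94
B [α=-∞,β=+∞]: v=38
F [α=38,β=+∞]: v=56
G [α=38,β=56]: v=99 after child 1 ≥ β → β-cutoff, skip 2
H [α=38,β=56]: v=90
E [α=38,β=+∞]: v=56
J [α=56,β=+∞]: v=64
K [α=56,β=64]: v=65 after child 1 ≥ β → β-cutoff, skip 2
L [α=56,β=64]: v=71
I [α=56,β=+∞]: v=64
Root [α=-∞,β=+∞]: v=64
Leaves evaluated: 21 of 25.

21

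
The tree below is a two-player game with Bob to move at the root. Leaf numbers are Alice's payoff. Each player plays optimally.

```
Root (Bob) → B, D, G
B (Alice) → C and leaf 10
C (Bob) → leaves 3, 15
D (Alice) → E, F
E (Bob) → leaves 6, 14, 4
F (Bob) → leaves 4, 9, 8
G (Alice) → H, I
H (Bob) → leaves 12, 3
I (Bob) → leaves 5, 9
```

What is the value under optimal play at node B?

C: min(3, 15) = 3
B: max(3, 10) = 10

10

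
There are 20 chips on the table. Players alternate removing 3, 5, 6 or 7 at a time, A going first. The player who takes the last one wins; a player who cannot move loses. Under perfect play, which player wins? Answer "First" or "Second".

Compute winning (W) and losing (L) positions by backward induction:
i:   0  1  2  3  4  5  6  7  8  9 10 11 12 13 14 15 16 17 18 19 20
     L  L  L  W  W  W  W  W  W  W  L  L  L  W  W  W  W  W  W  W  L
Position 20 is L, so the second player wins.

Second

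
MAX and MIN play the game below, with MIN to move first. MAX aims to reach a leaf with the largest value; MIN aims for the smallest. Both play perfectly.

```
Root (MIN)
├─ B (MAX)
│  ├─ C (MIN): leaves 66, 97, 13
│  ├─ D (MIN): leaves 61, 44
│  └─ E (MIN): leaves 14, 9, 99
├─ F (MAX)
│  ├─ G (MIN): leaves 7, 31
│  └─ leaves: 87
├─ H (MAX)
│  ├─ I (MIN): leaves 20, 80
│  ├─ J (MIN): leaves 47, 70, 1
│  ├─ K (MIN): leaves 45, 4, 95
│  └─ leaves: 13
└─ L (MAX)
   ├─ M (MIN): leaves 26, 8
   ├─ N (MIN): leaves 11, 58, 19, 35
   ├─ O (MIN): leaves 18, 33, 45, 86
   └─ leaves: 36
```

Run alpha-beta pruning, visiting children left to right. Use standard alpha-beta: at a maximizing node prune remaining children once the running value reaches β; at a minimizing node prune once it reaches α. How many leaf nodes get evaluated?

28

C [α=-∞,β=+∞]: v=13
D [α=13,β=+∞]: v=44
E [α=44,β=+∞]: v=14 after child 1 ≤ α → α-cutoff, skip 2
B [α=-∞,β=+∞]: v=44
G [α=-∞,β=44]: v=7
F [α=-∞,β=44]: v=87
I [α=-∞,β=44]: v=20
J [α=20,β=44]: v=1
K [α=20,β=44]: v=4 after child 2 ≤ α → α-cutoff, skip 1
H [α=-∞,β=44]: v=20
M [α=-∞,β=20]: v=8
N [α=8,β=20]: v=11
O [α=11,β=20]: v=18
L [α=-∞,β=20]: v=36
Root [α=-∞,β=+∞]: v=20
Leaves evaluated: 28 of 31.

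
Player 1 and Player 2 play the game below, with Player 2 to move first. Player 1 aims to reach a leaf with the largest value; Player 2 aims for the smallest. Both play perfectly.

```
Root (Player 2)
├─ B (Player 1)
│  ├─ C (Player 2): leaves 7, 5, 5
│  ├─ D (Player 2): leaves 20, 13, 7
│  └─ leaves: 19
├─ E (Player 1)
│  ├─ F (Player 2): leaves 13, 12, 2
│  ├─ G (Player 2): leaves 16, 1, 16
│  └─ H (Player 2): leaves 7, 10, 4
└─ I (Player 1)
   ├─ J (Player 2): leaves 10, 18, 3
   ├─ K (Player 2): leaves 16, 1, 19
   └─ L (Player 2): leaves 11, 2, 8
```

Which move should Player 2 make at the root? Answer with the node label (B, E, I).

I

C (Player 2): min(7, 5, 5) = 5
D (Player 2): min(20, 13, 7) = 7
B (Player 1): max(5, 7, 19) = 19
F (Player 2): min(13, 12, 2) = 2
G (Player 2): min(16, 1, 16) = 1
H (Player 2): min(7, 10, 4) = 4
E (Player 1): max(2, 1, 4) = 4
J (Player 2): min(10, 18, 3) = 3
K (Player 2): min(16, 1, 19) = 1
L (Player 2): min(11, 2, 8) = 2
I (Player 1): max(3, 1, 2) = 3
Root (Player 2): min(19, 4, 3) = 3
Player 2 picks the child with the lowest value: I (value 3).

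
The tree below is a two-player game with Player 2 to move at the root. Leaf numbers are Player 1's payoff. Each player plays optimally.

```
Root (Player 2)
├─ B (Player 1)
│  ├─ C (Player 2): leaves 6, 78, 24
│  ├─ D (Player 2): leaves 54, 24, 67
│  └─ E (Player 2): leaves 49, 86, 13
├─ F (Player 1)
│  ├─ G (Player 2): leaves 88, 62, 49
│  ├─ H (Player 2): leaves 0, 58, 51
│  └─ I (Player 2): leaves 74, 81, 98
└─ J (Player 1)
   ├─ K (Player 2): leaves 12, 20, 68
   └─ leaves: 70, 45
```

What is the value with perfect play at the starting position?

24

C (Player 2): min(6, 78, 24) = 6
D (Player 2): min(54, 24, 67) = 24
E (Player 2): min(49, 86, 13) = 13
B (Player 1): max(6, 24, 13) = 24
G (Player 2): min(88, 62, 49) = 49
H (Player 2): min(0, 58, 51) = 0
I (Player 2): min(74, 81, 98) = 74
F (Player 1): max(49, 0, 74) = 74
K (Player 2): min(12, 20, 68) = 12
J (Player 1): max(12, 70, 45) = 70
Root (Player 2): min(24, 74, 70) = 24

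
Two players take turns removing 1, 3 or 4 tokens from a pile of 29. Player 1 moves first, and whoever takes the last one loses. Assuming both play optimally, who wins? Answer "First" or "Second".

i:   0  1  2  3  4  5  6  7  8  9 10 11 12 13 14 15 16 17 18 19 20 21 22 23 24 25 26 27 28 29
     W  L  W  L  W  W  W  W  L  W  L  W  W  W  W  L  W  L  W  W  W  W  L  W  L  W  W  W  W  L
Position 29 is L, so the second player wins.

Second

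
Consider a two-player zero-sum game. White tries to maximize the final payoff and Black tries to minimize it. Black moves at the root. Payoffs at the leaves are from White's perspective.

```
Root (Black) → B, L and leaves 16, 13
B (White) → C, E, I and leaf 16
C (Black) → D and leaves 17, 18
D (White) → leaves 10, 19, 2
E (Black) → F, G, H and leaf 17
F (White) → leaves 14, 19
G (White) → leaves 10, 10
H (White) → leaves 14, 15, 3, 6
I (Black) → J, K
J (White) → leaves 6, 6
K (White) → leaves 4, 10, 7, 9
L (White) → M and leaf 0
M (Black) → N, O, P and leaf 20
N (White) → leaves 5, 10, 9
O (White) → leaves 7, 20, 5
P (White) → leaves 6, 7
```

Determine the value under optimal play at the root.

D (White): max(10, 19, 2) = 19
C (Black): min(19, 17, 18) = 17
F (White): max(14, 19) = 19
G (White): max(10, 10) = 10
H (White): max(14, 15, 3, 6) = 15
E (Black): min(19, 10, 15, 17) = 10
J (White): max(6, 6) = 6
K (White): max(4, 10, 7, 9) = 10
I (Black): min(6, 10) = 6
B (White): max(17, 10, 6, 16) = 17
N (White): max(5, 10, 9) = 10
O (White): max(7, 20, 5) = 20
P (White): max(6, 7) = 7
M (Black): min(10, 20, 7, 20) = 7
L (White): max(7, 0) = 7
Root (Black): min(17, 7, 16, 13) = 7

7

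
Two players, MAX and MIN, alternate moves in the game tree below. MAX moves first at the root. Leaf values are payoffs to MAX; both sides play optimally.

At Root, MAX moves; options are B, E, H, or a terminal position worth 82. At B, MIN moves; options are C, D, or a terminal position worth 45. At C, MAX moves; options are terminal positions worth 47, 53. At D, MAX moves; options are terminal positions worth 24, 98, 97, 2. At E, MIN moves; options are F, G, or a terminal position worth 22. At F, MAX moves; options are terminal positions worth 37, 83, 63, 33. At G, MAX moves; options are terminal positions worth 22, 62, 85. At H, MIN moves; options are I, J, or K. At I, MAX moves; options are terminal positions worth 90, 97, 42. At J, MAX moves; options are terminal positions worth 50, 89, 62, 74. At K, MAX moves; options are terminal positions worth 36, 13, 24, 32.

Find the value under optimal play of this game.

C (MAX): max(47, 53) = 53
D (MAX): max(24, 98, 97, 2) = 98
B (MIN): min(53, 98, 45) = 45
F (MAX): max(37, 83, 63, 33) = 83
G (MAX): max(22, 62, 85) = 85
E (MIN): min(83, 85, 22) = 22
I (MAX): max(90, 97, 42) = 97
J (MAX): max(50, 89, 62, 74) = 89
K (MAX): max(36, 13, 24, 32) = 36
H (MIN): min(97, 89, 36) = 36
Root (MAX): max(45, 22, 36, 82) = 82

82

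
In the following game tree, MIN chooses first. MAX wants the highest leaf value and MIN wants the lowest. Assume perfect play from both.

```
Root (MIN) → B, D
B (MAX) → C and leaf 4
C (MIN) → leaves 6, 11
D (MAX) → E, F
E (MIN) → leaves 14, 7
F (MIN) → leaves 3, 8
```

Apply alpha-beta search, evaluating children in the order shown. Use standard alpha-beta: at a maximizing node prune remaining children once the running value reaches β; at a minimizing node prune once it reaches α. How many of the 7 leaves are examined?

C [α=-∞,β=+∞]: v=6
B [α=-∞,β=+∞]: v=6
E [α=-∞,β=6]: v=7
D [α=-∞,β=6]: v=7 after child 1 ≥ β → β-cutoff, skip 1
Root [α=-∞,β=+∞]: v=6
Leaves evaluated: 5 of 7.

5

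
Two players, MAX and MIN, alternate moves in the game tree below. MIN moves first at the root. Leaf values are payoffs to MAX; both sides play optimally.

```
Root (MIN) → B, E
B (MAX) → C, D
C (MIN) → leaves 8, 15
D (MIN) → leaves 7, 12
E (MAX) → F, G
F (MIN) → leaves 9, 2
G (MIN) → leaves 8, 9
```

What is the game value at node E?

8

F: min(9, 2) = 2
G: min(8, 9) = 8
E: max(2, 8) = 8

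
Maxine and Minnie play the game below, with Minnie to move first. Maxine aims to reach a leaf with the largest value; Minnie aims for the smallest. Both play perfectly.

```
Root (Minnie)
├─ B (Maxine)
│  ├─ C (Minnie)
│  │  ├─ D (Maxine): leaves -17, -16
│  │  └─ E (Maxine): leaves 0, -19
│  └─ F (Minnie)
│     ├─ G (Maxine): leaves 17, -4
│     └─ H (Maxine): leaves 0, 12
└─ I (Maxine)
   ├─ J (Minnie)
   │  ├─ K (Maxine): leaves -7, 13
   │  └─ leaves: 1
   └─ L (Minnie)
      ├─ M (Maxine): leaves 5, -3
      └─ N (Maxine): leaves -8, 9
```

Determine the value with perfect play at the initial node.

D (Maxine): max(-17, -16) = -16
E (Maxine): max(0, -19) = 0
C (Minnie): min(-16, 0) = -16
G (Maxine): max(17, -4) = 17
H (Maxine): max(0, 12) = 12
F (Minnie): min(17, 12) = 12
B (Maxine): max(-16, 12) = 12
K (Maxine): max(-7, 13) = 13
J (Minnie): min(13, 1) = 1
M (Maxine): max(5, -3) = 5
N (Maxine): max(-8, 9) = 9
L (Minnie): min(5, 9) = 5
I (Maxine): max(1, 5) = 5
Root (Minnie): min(12, 5) = 5

5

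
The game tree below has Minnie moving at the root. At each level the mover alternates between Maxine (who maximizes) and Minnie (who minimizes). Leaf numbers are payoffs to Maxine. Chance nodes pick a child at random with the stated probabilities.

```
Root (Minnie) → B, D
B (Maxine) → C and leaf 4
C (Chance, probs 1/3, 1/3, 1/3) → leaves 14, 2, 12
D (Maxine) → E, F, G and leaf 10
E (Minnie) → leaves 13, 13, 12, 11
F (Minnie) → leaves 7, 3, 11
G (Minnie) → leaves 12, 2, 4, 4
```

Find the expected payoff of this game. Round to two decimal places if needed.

9.33

C (Chance): 1/3·14 + 1/3·2 + 1/3·12 = 9.33
B (Maxine): max(9.33, 4) = 9.33
E (Minnie): min(13, 13, 12, 11) = 11
F (Minnie): min(7, 3, 11) = 3
G (Minnie): min(12, 2, 4, 4) = 2
D (Maxine): max(11, 3, 2, 10) = 11
Root (Minnie): min(9.33, 11) = 9.33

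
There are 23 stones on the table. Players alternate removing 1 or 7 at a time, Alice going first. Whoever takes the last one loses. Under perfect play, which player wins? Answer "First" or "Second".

Second

i:   0  1  2  3  4  5  6  7  8  9 10 11 12 13 14 15 16 17 18 19 20 21 22 23
     W  L  W  L  W  L  W  L  W  L  W  L  W  L  W  L  W  L  W  L  W  L  W  L
Position 23 is L, so the second player wins.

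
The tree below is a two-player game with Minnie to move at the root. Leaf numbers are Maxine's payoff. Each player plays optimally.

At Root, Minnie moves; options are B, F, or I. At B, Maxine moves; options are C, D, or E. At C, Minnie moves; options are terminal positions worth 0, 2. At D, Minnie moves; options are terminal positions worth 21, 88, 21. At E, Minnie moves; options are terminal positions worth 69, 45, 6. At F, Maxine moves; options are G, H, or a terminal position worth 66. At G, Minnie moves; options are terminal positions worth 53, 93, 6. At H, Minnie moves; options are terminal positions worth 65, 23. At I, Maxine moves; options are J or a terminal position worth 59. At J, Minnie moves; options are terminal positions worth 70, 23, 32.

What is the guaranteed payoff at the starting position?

21

C (Minnie): min(0, 2) = 0
D (Minnie): min(21, 88, 21) = 21
E (Minnie): min(69, 45, 6) = 6
B (Maxine): max(0, 21, 6) = 21
G (Minnie): min(53, 93, 6) = 6
H (Minnie): min(65, 23) = 23
F (Maxine): max(6, 23, 66) = 66
J (Minnie): min(70, 23, 32) = 23
I (Maxine): max(23, 59) = 59
Root (Minnie): min(21, 66, 59) = 21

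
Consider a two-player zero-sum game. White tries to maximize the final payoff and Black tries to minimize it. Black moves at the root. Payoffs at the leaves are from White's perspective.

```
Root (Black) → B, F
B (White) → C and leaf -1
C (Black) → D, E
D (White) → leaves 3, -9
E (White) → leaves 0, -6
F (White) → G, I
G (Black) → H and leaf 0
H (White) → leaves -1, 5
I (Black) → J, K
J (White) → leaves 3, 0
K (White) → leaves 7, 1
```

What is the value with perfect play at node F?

H: max(-1, 5) = 5
G: min(5, 0) = 0
J: max(3, 0) = 3
K: max(7, 1) = 7
I: min(3, 7) = 3
F: max(0, 3) = 3

3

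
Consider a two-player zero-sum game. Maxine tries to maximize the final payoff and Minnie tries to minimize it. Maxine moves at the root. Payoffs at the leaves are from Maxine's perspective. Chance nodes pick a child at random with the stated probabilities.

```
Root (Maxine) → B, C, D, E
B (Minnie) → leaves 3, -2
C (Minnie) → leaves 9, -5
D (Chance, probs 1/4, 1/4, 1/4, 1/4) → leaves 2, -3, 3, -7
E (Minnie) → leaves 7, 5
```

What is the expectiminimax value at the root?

B (Minnie): min(3, -2) = -2
C (Minnie): min(9, -5) = -5
D (Chance): 1/4·2 + 1/4·-3 + 1/4·3 + 1/4·-7 = -1.25
E (Minnie): min(7, 5) = 5
Root (Maxine): max(-2, -5, -1.25, 5) = 5

5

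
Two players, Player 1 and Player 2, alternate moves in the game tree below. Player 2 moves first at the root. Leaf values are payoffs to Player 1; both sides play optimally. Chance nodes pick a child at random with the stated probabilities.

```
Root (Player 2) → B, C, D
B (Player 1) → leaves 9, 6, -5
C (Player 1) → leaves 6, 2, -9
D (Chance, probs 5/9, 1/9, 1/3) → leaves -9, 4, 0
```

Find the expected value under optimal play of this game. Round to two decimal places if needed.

-4.56

B (Player 1): max(9, 6, -5) = 9
C (Player 1): max(6, 2, -9) = 6
D (Chance): 5/9·-9 + 1/9·4 + 1/3·0 = -4.56
Root (Player 2): min(9, 6, -4.56) = -4.56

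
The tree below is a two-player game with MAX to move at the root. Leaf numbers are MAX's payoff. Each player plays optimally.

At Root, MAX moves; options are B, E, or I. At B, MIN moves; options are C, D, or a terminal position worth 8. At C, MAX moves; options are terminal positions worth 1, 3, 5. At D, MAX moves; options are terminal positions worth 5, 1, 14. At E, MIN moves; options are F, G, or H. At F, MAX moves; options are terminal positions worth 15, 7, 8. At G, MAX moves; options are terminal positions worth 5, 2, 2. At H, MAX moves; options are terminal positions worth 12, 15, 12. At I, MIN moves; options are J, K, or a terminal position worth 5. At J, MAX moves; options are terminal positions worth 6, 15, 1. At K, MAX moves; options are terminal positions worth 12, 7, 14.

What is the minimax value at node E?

F: max(15, 7, 8) = 15
G: max(5, 2, 2) = 5
H: max(12, 15, 12) = 15
E: min(15, 5, 15) = 5

5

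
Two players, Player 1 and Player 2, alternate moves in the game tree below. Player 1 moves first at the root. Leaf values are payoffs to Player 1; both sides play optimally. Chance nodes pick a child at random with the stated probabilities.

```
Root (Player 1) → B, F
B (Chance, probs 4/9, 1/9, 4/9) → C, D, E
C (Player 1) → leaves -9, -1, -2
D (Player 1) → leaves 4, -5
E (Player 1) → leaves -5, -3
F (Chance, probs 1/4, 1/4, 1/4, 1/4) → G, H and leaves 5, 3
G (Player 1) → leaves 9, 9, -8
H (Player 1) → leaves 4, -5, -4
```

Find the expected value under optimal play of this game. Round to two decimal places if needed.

5.25

C (Player 1): max(-9, -1, -2) = -1
D (Player 1): max(4, -5) = 4
E (Player 1): max(-5, -3) = -3
B (Chance): 4/9·-1 + 1/9·4 + 4/9·-3 = -1.33
G (Player 1): max(9, 9, -8) = 9
H (Player 1): max(4, -5, -4) = 4
F (Chance): 1/4·9 + 1/4·4 + 1/4·5 + 1/4·3 = 5.25
Root (Player 1): max(-1.33, 5.25) = 5.25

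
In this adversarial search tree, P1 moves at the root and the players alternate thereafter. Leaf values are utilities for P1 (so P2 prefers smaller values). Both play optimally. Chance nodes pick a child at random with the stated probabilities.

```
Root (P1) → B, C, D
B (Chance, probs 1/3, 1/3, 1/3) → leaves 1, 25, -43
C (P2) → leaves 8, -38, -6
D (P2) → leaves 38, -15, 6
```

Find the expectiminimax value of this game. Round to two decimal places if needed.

-5.67

B (Chance): 1/3·1 + 1/3·25 + 1/3·-43 = -5.67
C (P2): min(8, -38, -6) = -38
D (P2): min(38, -15, 6) = -15
Root (P1): max(-5.67, -38, -15) = -5.67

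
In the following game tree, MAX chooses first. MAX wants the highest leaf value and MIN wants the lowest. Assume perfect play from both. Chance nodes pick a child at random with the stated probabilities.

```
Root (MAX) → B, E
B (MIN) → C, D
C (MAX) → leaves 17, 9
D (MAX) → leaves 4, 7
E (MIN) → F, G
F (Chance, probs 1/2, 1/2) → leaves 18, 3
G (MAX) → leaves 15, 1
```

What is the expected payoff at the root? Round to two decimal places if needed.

C (MAX): max(17, 9) = 17
D (MAX): max(4, 7) = 7
B (MIN): min(17, 7) = 7
F (Chance): 1/2·18 + 1/2·3 = 10.5
G (MAX): max(15, 1) = 15
E (MIN): min(10.5, 15) = 10.5
Root (MAX): max(7, 10.5) = 10.5

10.5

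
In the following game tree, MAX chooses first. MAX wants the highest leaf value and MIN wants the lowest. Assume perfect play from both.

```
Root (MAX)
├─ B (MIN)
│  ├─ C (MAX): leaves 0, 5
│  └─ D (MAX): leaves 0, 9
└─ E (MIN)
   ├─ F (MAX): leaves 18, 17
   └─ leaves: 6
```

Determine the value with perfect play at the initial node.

C (MAX): max(0, 5) = 5
D (MAX): max(0, 9) = 9
B (MIN): min(5, 9) = 5
F (MAX): max(18, 17) = 18
E (MIN): min(18, 6) = 6
Root (MAX): max(5, 6) = 6

6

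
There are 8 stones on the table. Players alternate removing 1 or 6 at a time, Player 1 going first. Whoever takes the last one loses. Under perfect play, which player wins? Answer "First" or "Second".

Second

i:   0  1  2  3  4  5  6  7  8
     W  L  W  L  W  L  W  W  L
Position 8 is L, so the second player wins.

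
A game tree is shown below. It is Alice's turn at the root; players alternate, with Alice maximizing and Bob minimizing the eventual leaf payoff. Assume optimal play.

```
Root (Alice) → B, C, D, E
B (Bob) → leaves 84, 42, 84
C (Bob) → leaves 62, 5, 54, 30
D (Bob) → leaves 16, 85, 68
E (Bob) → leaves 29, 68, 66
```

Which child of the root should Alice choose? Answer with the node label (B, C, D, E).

B (Bob): min(84, 42, 84) = 42
C (Bob): min(62, 5, 54, 30) = 5
D (Bob): min(16, 85, 68) = 16
E (Bob): min(29, 68, 66) = 29
Root (Alice): max(42, 5, 16, 29) = 42
Alice picks the child with the highest value: B (value 42).

B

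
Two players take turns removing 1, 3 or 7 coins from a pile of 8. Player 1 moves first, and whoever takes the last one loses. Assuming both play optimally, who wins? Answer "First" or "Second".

Mark each pile size as W (mover wins) or L (mover loses):
i:   0  1  2  3  4  5  6  7  8
     W  L  W  L  W  L  W  L  W
Position 8 is W, so the first player wins.

First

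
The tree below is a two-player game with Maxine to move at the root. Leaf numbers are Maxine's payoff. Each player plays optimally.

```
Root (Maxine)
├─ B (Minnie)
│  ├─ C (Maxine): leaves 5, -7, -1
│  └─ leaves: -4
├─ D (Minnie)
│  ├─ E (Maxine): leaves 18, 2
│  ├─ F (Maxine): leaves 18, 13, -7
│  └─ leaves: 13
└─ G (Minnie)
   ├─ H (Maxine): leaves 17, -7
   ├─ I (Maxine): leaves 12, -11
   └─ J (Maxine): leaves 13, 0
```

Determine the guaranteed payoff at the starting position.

13

C (Maxine): max(5, -7, -1) = 5
B (Minnie): min(5, -4) = -4
E (Maxine): max(18, 2) = 18
F (Maxine): max(18, 13, -7) = 18
D (Minnie): min(18, 18, 13) = 13
H (Maxine): max(17, -7) = 17
I (Maxine): max(12, -11) = 12
J (Maxine): max(13, 0) = 13
G (Minnie): min(17, 12, 13) = 12
Root (Maxine): max(-4, 13, 12) = 13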